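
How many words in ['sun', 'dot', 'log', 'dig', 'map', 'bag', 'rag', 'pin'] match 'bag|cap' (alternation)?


Alternation 'bag|cap' matches either 'bag' or 'cap'.
Checking each word:
  'sun' -> no
  'dot' -> no
  'log' -> no
  'dig' -> no
  'map' -> no
  'bag' -> MATCH
  'rag' -> no
  'pin' -> no
Matches: ['bag']
Count: 1

1


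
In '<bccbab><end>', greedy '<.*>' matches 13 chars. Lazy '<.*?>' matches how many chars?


Greedy '<.*>' tries to match as MUCH as possible.
Lazy '<.*?>' tries to match as LITTLE as possible.

String: '<bccbab><end>'
Greedy '<.*>' starts at first '<' and extends to the LAST '>': '<bccbab><end>' (13 chars)
Lazy '<.*?>' starts at first '<' and stops at the FIRST '>': '<bccbab>' (8 chars)

8


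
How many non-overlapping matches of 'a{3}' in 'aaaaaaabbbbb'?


Pattern 'a{3}' matches exactly 3 consecutive a's (greedy, non-overlapping).
String: 'aaaaaaabbbbb'
Scanning for runs of a's:
  Run at pos 0: 'aaaaaaa' (length 7) -> 2 match(es)
Matches found: ['aaa', 'aaa']
Total: 2

2


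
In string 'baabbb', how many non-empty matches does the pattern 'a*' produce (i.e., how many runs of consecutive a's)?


Pattern 'a*' matches zero or more a's. We want non-empty runs of consecutive a's.
String: 'baabbb'
Walking through the string to find runs of a's:
  Run 1: positions 1-2 -> 'aa'
Non-empty runs found: ['aa']
Count: 1

1


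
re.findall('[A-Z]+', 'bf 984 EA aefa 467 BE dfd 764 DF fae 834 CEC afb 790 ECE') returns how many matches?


Pattern '[A-Z]+' finds one or more uppercase letters.
Text: 'bf 984 EA aefa 467 BE dfd 764 DF fae 834 CEC afb 790 ECE'
Scanning for matches:
  Match 1: 'EA'
  Match 2: 'BE'
  Match 3: 'DF'
  Match 4: 'CEC'
  Match 5: 'ECE'
Total matches: 5

5


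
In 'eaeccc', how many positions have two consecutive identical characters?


Looking for consecutive identical characters in 'eaeccc':
  pos 0-1: 'e' vs 'a' -> different
  pos 1-2: 'a' vs 'e' -> different
  pos 2-3: 'e' vs 'c' -> different
  pos 3-4: 'c' vs 'c' -> MATCH ('cc')
  pos 4-5: 'c' vs 'c' -> MATCH ('cc')
Consecutive identical pairs: ['cc', 'cc']
Count: 2

2


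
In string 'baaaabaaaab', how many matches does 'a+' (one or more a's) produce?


Pattern 'a+' matches one or more consecutive a's.
String: 'baaaabaaaab'
Scanning for runs of a:
  Match 1: 'aaaa' (length 4)
  Match 2: 'aaaa' (length 4)
Total matches: 2

2


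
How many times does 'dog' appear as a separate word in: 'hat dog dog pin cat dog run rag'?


Scanning each word for exact match 'dog':
  Word 1: 'hat' -> no
  Word 2: 'dog' -> MATCH
  Word 3: 'dog' -> MATCH
  Word 4: 'pin' -> no
  Word 5: 'cat' -> no
  Word 6: 'dog' -> MATCH
  Word 7: 'run' -> no
  Word 8: 'rag' -> no
Total matches: 3

3


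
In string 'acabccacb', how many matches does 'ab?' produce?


Pattern 'ab?' matches 'a' optionally followed by 'b'.
String: 'acabccacb'
Scanning left to right for 'a' then checking next char:
  Match 1: 'a' (a not followed by b)
  Match 2: 'ab' (a followed by b)
  Match 3: 'a' (a not followed by b)
Total matches: 3

3


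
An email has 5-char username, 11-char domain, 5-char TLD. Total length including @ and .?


An email address has format: username@domain.tld
Username length: 5
'@' character: 1
Domain length: 11
'.' character: 1
TLD length: 5
Total = 5 + 1 + 11 + 1 + 5 = 23

23


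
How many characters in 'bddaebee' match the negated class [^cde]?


Negated class [^cde] matches any char NOT in {c, d, e}
Scanning 'bddaebee':
  pos 0: 'b' -> MATCH
  pos 1: 'd' -> no (excluded)
  pos 2: 'd' -> no (excluded)
  pos 3: 'a' -> MATCH
  pos 4: 'e' -> no (excluded)
  pos 5: 'b' -> MATCH
  pos 6: 'e' -> no (excluded)
  pos 7: 'e' -> no (excluded)
Total matches: 3

3


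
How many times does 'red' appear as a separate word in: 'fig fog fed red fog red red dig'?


Scanning each word for exact match 'red':
  Word 1: 'fig' -> no
  Word 2: 'fog' -> no
  Word 3: 'fed' -> no
  Word 4: 'red' -> MATCH
  Word 5: 'fog' -> no
  Word 6: 'red' -> MATCH
  Word 7: 'red' -> MATCH
  Word 8: 'dig' -> no
Total matches: 3

3


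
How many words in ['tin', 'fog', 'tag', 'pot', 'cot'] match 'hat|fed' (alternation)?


Alternation 'hat|fed' matches either 'hat' or 'fed'.
Checking each word:
  'tin' -> no
  'fog' -> no
  'tag' -> no
  'pot' -> no
  'cot' -> no
Matches: []
Count: 0

0


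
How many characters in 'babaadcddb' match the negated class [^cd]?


Negated class [^cd] matches any char NOT in {c, d}
Scanning 'babaadcddb':
  pos 0: 'b' -> MATCH
  pos 1: 'a' -> MATCH
  pos 2: 'b' -> MATCH
  pos 3: 'a' -> MATCH
  pos 4: 'a' -> MATCH
  pos 5: 'd' -> no (excluded)
  pos 6: 'c' -> no (excluded)
  pos 7: 'd' -> no (excluded)
  pos 8: 'd' -> no (excluded)
  pos 9: 'b' -> MATCH
Total matches: 6

6


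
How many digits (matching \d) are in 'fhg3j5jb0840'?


\d matches any digit 0-9.
Scanning 'fhg3j5jb0840':
  pos 3: '3' -> DIGIT
  pos 5: '5' -> DIGIT
  pos 8: '0' -> DIGIT
  pos 9: '8' -> DIGIT
  pos 10: '4' -> DIGIT
  pos 11: '0' -> DIGIT
Digits found: ['3', '5', '0', '8', '4', '0']
Total: 6

6


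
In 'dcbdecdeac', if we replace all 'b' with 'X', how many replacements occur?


re.sub('b', 'X', text) replaces every occurrence of 'b' with 'X'.
Text: 'dcbdecdeac'
Scanning for 'b':
  pos 2: 'b' -> replacement #1
Total replacements: 1

1


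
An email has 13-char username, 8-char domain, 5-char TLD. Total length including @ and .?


An email address has format: username@domain.tld
Username length: 13
'@' character: 1
Domain length: 8
'.' character: 1
TLD length: 5
Total = 13 + 1 + 8 + 1 + 5 = 28

28


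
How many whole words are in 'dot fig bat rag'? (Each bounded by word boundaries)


Word boundaries (\b) mark the start/end of each word.
Text: 'dot fig bat rag'
Splitting by whitespace:
  Word 1: 'dot'
  Word 2: 'fig'
  Word 3: 'bat'
  Word 4: 'rag'
Total whole words: 4

4


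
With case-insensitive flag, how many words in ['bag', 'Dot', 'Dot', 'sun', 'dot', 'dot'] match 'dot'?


Case-insensitive matching: compare each word's lowercase form to 'dot'.
  'bag' -> lower='bag' -> no
  'Dot' -> lower='dot' -> MATCH
  'Dot' -> lower='dot' -> MATCH
  'sun' -> lower='sun' -> no
  'dot' -> lower='dot' -> MATCH
  'dot' -> lower='dot' -> MATCH
Matches: ['Dot', 'Dot', 'dot', 'dot']
Count: 4

4


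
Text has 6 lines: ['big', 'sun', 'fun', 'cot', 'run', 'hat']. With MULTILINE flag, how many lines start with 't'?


With MULTILINE flag, ^ matches the start of each line.
Lines: ['big', 'sun', 'fun', 'cot', 'run', 'hat']
Checking which lines start with 't':
  Line 1: 'big' -> no
  Line 2: 'sun' -> no
  Line 3: 'fun' -> no
  Line 4: 'cot' -> no
  Line 5: 'run' -> no
  Line 6: 'hat' -> no
Matching lines: []
Count: 0

0


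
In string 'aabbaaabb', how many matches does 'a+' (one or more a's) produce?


Pattern 'a+' matches one or more consecutive a's.
String: 'aabbaaabb'
Scanning for runs of a:
  Match 1: 'aa' (length 2)
  Match 2: 'aaa' (length 3)
Total matches: 2

2


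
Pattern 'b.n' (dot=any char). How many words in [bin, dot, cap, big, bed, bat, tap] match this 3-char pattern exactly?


Pattern 'b.n' means: starts with 'b', any single char, ends with 'n'.
Checking each word (must be exactly 3 chars):
  'bin' (len=3): MATCH
  'dot' (len=3): no
  'cap' (len=3): no
  'big' (len=3): no
  'bed' (len=3): no
  'bat' (len=3): no
  'tap' (len=3): no
Matching words: ['bin']
Total: 1

1


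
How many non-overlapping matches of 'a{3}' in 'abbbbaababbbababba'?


Pattern 'a{3}' matches exactly 3 consecutive a's (greedy, non-overlapping).
String: 'abbbbaababbbababba'
Scanning for runs of a's:
  Run at pos 0: 'a' (length 1) -> 0 match(es)
  Run at pos 5: 'aa' (length 2) -> 0 match(es)
  Run at pos 8: 'a' (length 1) -> 0 match(es)
  Run at pos 12: 'a' (length 1) -> 0 match(es)
  Run at pos 14: 'a' (length 1) -> 0 match(es)
  Run at pos 17: 'a' (length 1) -> 0 match(es)
Matches found: []
Total: 0

0


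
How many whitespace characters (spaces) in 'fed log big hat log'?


\s matches whitespace characters (spaces, tabs, etc.).
Text: 'fed log big hat log'
This text has 5 words separated by spaces.
Number of spaces = number of words - 1 = 5 - 1 = 4

4


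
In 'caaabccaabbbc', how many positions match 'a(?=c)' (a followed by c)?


Lookahead 'a(?=c)' matches 'a' only when followed by 'c'.
String: 'caaabccaabbbc'
Checking each position where char is 'a':
  pos 1: 'a' -> no (next='a')
  pos 2: 'a' -> no (next='a')
  pos 3: 'a' -> no (next='b')
  pos 7: 'a' -> no (next='a')
  pos 8: 'a' -> no (next='b')
Matching positions: []
Count: 0

0


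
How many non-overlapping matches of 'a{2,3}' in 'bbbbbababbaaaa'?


Pattern 'a{2,3}' matches between 2 and 3 consecutive a's (greedy).
String: 'bbbbbababbaaaa'
Finding runs of a's and applying greedy matching:
  Run at pos 5: 'a' (length 1)
  Run at pos 7: 'a' (length 1)
  Run at pos 10: 'aaaa' (length 4)
Matches: ['aaa']
Count: 1

1


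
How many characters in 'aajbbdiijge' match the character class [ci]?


Character class [ci] matches any of: {c, i}
Scanning string 'aajbbdiijge' character by character:
  pos 0: 'a' -> no
  pos 1: 'a' -> no
  pos 2: 'j' -> no
  pos 3: 'b' -> no
  pos 4: 'b' -> no
  pos 5: 'd' -> no
  pos 6: 'i' -> MATCH
  pos 7: 'i' -> MATCH
  pos 8: 'j' -> no
  pos 9: 'g' -> no
  pos 10: 'e' -> no
Total matches: 2

2


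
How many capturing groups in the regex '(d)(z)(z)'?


To count capturing groups, count each '(' that starts a group.
Pattern: '(d)(z)(z)'
Walking through the pattern:
  Position 0: '(' -> group #1
  Position 3: '(' -> group #2
  Position 6: '(' -> group #3
Total capturing groups: 3

3


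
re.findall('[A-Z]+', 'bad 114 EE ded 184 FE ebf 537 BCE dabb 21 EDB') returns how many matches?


Pattern '[A-Z]+' finds one or more uppercase letters.
Text: 'bad 114 EE ded 184 FE ebf 537 BCE dabb 21 EDB'
Scanning for matches:
  Match 1: 'EE'
  Match 2: 'FE'
  Match 3: 'BCE'
  Match 4: 'EDB'
Total matches: 4

4


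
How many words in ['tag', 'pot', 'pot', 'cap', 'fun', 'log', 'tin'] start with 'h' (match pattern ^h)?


Pattern ^h anchors to start of word. Check which words begin with 'h':
  'tag' -> no
  'pot' -> no
  'pot' -> no
  'cap' -> no
  'fun' -> no
  'log' -> no
  'tin' -> no
Matching words: []
Count: 0

0


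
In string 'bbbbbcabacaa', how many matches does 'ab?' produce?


Pattern 'ab?' matches 'a' optionally followed by 'b'.
String: 'bbbbbcabacaa'
Scanning left to right for 'a' then checking next char:
  Match 1: 'ab' (a followed by b)
  Match 2: 'a' (a not followed by b)
  Match 3: 'a' (a not followed by b)
  Match 4: 'a' (a not followed by b)
Total matches: 4

4


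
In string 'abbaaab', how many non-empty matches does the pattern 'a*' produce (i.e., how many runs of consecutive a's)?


Pattern 'a*' matches zero or more a's. We want non-empty runs of consecutive a's.
String: 'abbaaab'
Walking through the string to find runs of a's:
  Run 1: positions 0-0 -> 'a'
  Run 2: positions 3-5 -> 'aaa'
Non-empty runs found: ['a', 'aaa']
Count: 2

2


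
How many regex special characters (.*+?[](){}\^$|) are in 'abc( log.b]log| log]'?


Regex special characters are: . * + ? [ ] ( ) { } \ ^ $ |
Scanning 'abc( log.b]log| log]':
  pos 3: '(' -> SPECIAL
  pos 8: '.' -> SPECIAL
  pos 10: ']' -> SPECIAL
  pos 14: '|' -> SPECIAL
  pos 19: ']' -> SPECIAL
Special chars found: ['(', '.', ']', '|', ']']
Total: 5

5


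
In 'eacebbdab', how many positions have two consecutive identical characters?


Looking for consecutive identical characters in 'eacebbdab':
  pos 0-1: 'e' vs 'a' -> different
  pos 1-2: 'a' vs 'c' -> different
  pos 2-3: 'c' vs 'e' -> different
  pos 3-4: 'e' vs 'b' -> different
  pos 4-5: 'b' vs 'b' -> MATCH ('bb')
  pos 5-6: 'b' vs 'd' -> different
  pos 6-7: 'd' vs 'a' -> different
  pos 7-8: 'a' vs 'b' -> different
Consecutive identical pairs: ['bb']
Count: 1

1


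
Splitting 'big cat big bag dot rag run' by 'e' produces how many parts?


Splitting by 'e' breaks the string at each occurrence of the separator.
Text: 'big cat big bag dot rag run'
Parts after split:
  Part 1: 'big cat big bag dot rag run'
Total parts: 1

1


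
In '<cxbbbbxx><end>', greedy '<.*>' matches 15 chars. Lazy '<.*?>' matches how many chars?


Greedy '<.*>' tries to match as MUCH as possible.
Lazy '<.*?>' tries to match as LITTLE as possible.

String: '<cxbbbbxx><end>'
Greedy '<.*>' starts at first '<' and extends to the LAST '>': '<cxbbbbxx><end>' (15 chars)
Lazy '<.*?>' starts at first '<' and stops at the FIRST '>': '<cxbbbbxx>' (10 chars)

10


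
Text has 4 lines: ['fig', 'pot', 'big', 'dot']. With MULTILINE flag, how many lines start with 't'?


With MULTILINE flag, ^ matches the start of each line.
Lines: ['fig', 'pot', 'big', 'dot']
Checking which lines start with 't':
  Line 1: 'fig' -> no
  Line 2: 'pot' -> no
  Line 3: 'big' -> no
  Line 4: 'dot' -> no
Matching lines: []
Count: 0

0


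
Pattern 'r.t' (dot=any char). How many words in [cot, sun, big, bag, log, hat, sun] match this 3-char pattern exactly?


Pattern 'r.t' means: starts with 'r', any single char, ends with 't'.
Checking each word (must be exactly 3 chars):
  'cot' (len=3): no
  'sun' (len=3): no
  'big' (len=3): no
  'bag' (len=3): no
  'log' (len=3): no
  'hat' (len=3): no
  'sun' (len=3): no
Matching words: []
Total: 0

0


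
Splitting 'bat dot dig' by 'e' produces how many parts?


Splitting by 'e' breaks the string at each occurrence of the separator.
Text: 'bat dot dig'
Parts after split:
  Part 1: 'bat dot dig'
Total parts: 1

1


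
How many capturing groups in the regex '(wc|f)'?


To count capturing groups, count each '(' that starts a group.
Pattern: '(wc|f)'
Walking through the pattern:
  Position 0: '(' -> group #1
Total capturing groups: 1

1


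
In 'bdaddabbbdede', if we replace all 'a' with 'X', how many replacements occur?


re.sub('a', 'X', text) replaces every occurrence of 'a' with 'X'.
Text: 'bdaddabbbdede'
Scanning for 'a':
  pos 2: 'a' -> replacement #1
  pos 5: 'a' -> replacement #2
Total replacements: 2

2


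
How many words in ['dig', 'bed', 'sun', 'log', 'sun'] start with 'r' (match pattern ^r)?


Pattern ^r anchors to start of word. Check which words begin with 'r':
  'dig' -> no
  'bed' -> no
  'sun' -> no
  'log' -> no
  'sun' -> no
Matching words: []
Count: 0

0


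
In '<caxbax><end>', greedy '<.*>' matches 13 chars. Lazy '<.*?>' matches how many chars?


Greedy '<.*>' tries to match as MUCH as possible.
Lazy '<.*?>' tries to match as LITTLE as possible.

String: '<caxbax><end>'
Greedy '<.*>' starts at first '<' and extends to the LAST '>': '<caxbax><end>' (13 chars)
Lazy '<.*?>' starts at first '<' and stops at the FIRST '>': '<caxbax>' (8 chars)

8


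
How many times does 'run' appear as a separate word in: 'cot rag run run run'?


Scanning each word for exact match 'run':
  Word 1: 'cot' -> no
  Word 2: 'rag' -> no
  Word 3: 'run' -> MATCH
  Word 4: 'run' -> MATCH
  Word 5: 'run' -> MATCH
Total matches: 3

3


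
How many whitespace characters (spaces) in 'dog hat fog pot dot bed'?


\s matches whitespace characters (spaces, tabs, etc.).
Text: 'dog hat fog pot dot bed'
This text has 6 words separated by spaces.
Number of spaces = number of words - 1 = 6 - 1 = 5

5


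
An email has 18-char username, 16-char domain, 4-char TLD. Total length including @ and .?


An email address has format: username@domain.tld
Username length: 18
'@' character: 1
Domain length: 16
'.' character: 1
TLD length: 4
Total = 18 + 1 + 16 + 1 + 4 = 40

40


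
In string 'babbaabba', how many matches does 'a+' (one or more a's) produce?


Pattern 'a+' matches one or more consecutive a's.
String: 'babbaabba'
Scanning for runs of a:
  Match 1: 'a' (length 1)
  Match 2: 'aa' (length 2)
  Match 3: 'a' (length 1)
Total matches: 3

3


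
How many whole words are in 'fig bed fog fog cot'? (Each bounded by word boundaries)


Word boundaries (\b) mark the start/end of each word.
Text: 'fig bed fog fog cot'
Splitting by whitespace:
  Word 1: 'fig'
  Word 2: 'bed'
  Word 3: 'fog'
  Word 4: 'fog'
  Word 5: 'cot'
Total whole words: 5

5


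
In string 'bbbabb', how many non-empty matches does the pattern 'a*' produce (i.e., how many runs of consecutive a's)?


Pattern 'a*' matches zero or more a's. We want non-empty runs of consecutive a's.
String: 'bbbabb'
Walking through the string to find runs of a's:
  Run 1: positions 3-3 -> 'a'
Non-empty runs found: ['a']
Count: 1

1


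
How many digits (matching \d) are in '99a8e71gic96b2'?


\d matches any digit 0-9.
Scanning '99a8e71gic96b2':
  pos 0: '9' -> DIGIT
  pos 1: '9' -> DIGIT
  pos 3: '8' -> DIGIT
  pos 5: '7' -> DIGIT
  pos 6: '1' -> DIGIT
  pos 10: '9' -> DIGIT
  pos 11: '6' -> DIGIT
  pos 13: '2' -> DIGIT
Digits found: ['9', '9', '8', '7', '1', '9', '6', '2']
Total: 8

8


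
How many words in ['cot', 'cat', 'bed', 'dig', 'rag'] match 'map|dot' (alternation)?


Alternation 'map|dot' matches either 'map' or 'dot'.
Checking each word:
  'cot' -> no
  'cat' -> no
  'bed' -> no
  'dig' -> no
  'rag' -> no
Matches: []
Count: 0

0


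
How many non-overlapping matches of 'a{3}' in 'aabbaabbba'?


Pattern 'a{3}' matches exactly 3 consecutive a's (greedy, non-overlapping).
String: 'aabbaabbba'
Scanning for runs of a's:
  Run at pos 0: 'aa' (length 2) -> 0 match(es)
  Run at pos 4: 'aa' (length 2) -> 0 match(es)
  Run at pos 9: 'a' (length 1) -> 0 match(es)
Matches found: []
Total: 0

0


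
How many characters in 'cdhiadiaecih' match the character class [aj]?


Character class [aj] matches any of: {a, j}
Scanning string 'cdhiadiaecih' character by character:
  pos 0: 'c' -> no
  pos 1: 'd' -> no
  pos 2: 'h' -> no
  pos 3: 'i' -> no
  pos 4: 'a' -> MATCH
  pos 5: 'd' -> no
  pos 6: 'i' -> no
  pos 7: 'a' -> MATCH
  pos 8: 'e' -> no
  pos 9: 'c' -> no
  pos 10: 'i' -> no
  pos 11: 'h' -> no
Total matches: 2

2


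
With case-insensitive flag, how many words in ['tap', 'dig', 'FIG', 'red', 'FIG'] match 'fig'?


Case-insensitive matching: compare each word's lowercase form to 'fig'.
  'tap' -> lower='tap' -> no
  'dig' -> lower='dig' -> no
  'FIG' -> lower='fig' -> MATCH
  'red' -> lower='red' -> no
  'FIG' -> lower='fig' -> MATCH
Matches: ['FIG', 'FIG']
Count: 2

2


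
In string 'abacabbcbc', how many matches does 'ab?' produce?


Pattern 'ab?' matches 'a' optionally followed by 'b'.
String: 'abacabbcbc'
Scanning left to right for 'a' then checking next char:
  Match 1: 'ab' (a followed by b)
  Match 2: 'a' (a not followed by b)
  Match 3: 'ab' (a followed by b)
Total matches: 3

3


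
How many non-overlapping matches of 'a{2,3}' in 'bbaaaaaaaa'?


Pattern 'a{2,3}' matches between 2 and 3 consecutive a's (greedy).
String: 'bbaaaaaaaa'
Finding runs of a's and applying greedy matching:
  Run at pos 2: 'aaaaaaaa' (length 8)
Matches: ['aaa', 'aaa', 'aa']
Count: 3

3


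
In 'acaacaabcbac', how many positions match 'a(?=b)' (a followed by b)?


Lookahead 'a(?=b)' matches 'a' only when followed by 'b'.
String: 'acaacaabcbac'
Checking each position where char is 'a':
  pos 0: 'a' -> no (next='c')
  pos 2: 'a' -> no (next='a')
  pos 3: 'a' -> no (next='c')
  pos 5: 'a' -> no (next='a')
  pos 6: 'a' -> MATCH (next='b')
  pos 10: 'a' -> no (next='c')
Matching positions: [6]
Count: 1

1


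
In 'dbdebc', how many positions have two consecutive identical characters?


Looking for consecutive identical characters in 'dbdebc':
  pos 0-1: 'd' vs 'b' -> different
  pos 1-2: 'b' vs 'd' -> different
  pos 2-3: 'd' vs 'e' -> different
  pos 3-4: 'e' vs 'b' -> different
  pos 4-5: 'b' vs 'c' -> different
Consecutive identical pairs: []
Count: 0

0


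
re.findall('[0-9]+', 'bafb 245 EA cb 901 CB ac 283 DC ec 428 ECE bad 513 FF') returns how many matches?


Pattern '[0-9]+' finds one or more digits.
Text: 'bafb 245 EA cb 901 CB ac 283 DC ec 428 ECE bad 513 FF'
Scanning for matches:
  Match 1: '245'
  Match 2: '901'
  Match 3: '283'
  Match 4: '428'
  Match 5: '513'
Total matches: 5

5


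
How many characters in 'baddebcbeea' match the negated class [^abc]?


Negated class [^abc] matches any char NOT in {a, b, c}
Scanning 'baddebcbeea':
  pos 0: 'b' -> no (excluded)
  pos 1: 'a' -> no (excluded)
  pos 2: 'd' -> MATCH
  pos 3: 'd' -> MATCH
  pos 4: 'e' -> MATCH
  pos 5: 'b' -> no (excluded)
  pos 6: 'c' -> no (excluded)
  pos 7: 'b' -> no (excluded)
  pos 8: 'e' -> MATCH
  pos 9: 'e' -> MATCH
  pos 10: 'a' -> no (excluded)
Total matches: 5

5


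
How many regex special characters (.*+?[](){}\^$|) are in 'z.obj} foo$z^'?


Regex special characters are: . * + ? [ ] ( ) { } \ ^ $ |
Scanning 'z.obj} foo$z^':
  pos 1: '.' -> SPECIAL
  pos 5: '}' -> SPECIAL
  pos 10: '$' -> SPECIAL
  pos 12: '^' -> SPECIAL
Special chars found: ['.', '}', '$', '^']
Total: 4

4


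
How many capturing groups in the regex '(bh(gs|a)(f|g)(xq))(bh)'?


To count capturing groups, count each '(' that starts a group.
Pattern: '(bh(gs|a)(f|g)(xq))(bh)'
Walking through the pattern:
  Position 0: '(' -> group #1
  Position 3: '(' -> group #2
  Position 9: '(' -> group #3
  Position 14: '(' -> group #4
  Position 19: '(' -> group #5
Total capturing groups: 5

5


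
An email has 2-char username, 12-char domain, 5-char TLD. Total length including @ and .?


An email address has format: username@domain.tld
Username length: 2
'@' character: 1
Domain length: 12
'.' character: 1
TLD length: 5
Total = 2 + 1 + 12 + 1 + 5 = 21

21


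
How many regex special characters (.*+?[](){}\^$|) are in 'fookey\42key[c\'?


Regex special characters are: . * + ? [ ] ( ) { } \ ^ $ |
Scanning 'fookey\42key[c\':
  pos 6: '\' -> SPECIAL
  pos 12: '[' -> SPECIAL
  pos 14: '\' -> SPECIAL
Special chars found: ['\\', '[', '\\']
Total: 3

3


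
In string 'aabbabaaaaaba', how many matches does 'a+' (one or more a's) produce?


Pattern 'a+' matches one or more consecutive a's.
String: 'aabbabaaaaaba'
Scanning for runs of a:
  Match 1: 'aa' (length 2)
  Match 2: 'a' (length 1)
  Match 3: 'aaaaa' (length 5)
  Match 4: 'a' (length 1)
Total matches: 4

4


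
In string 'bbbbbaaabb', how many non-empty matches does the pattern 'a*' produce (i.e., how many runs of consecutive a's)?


Pattern 'a*' matches zero or more a's. We want non-empty runs of consecutive a's.
String: 'bbbbbaaabb'
Walking through the string to find runs of a's:
  Run 1: positions 5-7 -> 'aaa'
Non-empty runs found: ['aaa']
Count: 1

1


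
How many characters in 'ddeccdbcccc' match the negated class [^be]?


Negated class [^be] matches any char NOT in {b, e}
Scanning 'ddeccdbcccc':
  pos 0: 'd' -> MATCH
  pos 1: 'd' -> MATCH
  pos 2: 'e' -> no (excluded)
  pos 3: 'c' -> MATCH
  pos 4: 'c' -> MATCH
  pos 5: 'd' -> MATCH
  pos 6: 'b' -> no (excluded)
  pos 7: 'c' -> MATCH
  pos 8: 'c' -> MATCH
  pos 9: 'c' -> MATCH
  pos 10: 'c' -> MATCH
Total matches: 9

9


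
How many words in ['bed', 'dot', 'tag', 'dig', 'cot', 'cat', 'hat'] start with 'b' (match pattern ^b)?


Pattern ^b anchors to start of word. Check which words begin with 'b':
  'bed' -> MATCH (starts with 'b')
  'dot' -> no
  'tag' -> no
  'dig' -> no
  'cot' -> no
  'cat' -> no
  'hat' -> no
Matching words: ['bed']
Count: 1

1


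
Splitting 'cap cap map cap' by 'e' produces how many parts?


Splitting by 'e' breaks the string at each occurrence of the separator.
Text: 'cap cap map cap'
Parts after split:
  Part 1: 'cap cap map cap'
Total parts: 1

1


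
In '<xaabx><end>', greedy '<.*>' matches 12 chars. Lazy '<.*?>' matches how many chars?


Greedy '<.*>' tries to match as MUCH as possible.
Lazy '<.*?>' tries to match as LITTLE as possible.

String: '<xaabx><end>'
Greedy '<.*>' starts at first '<' and extends to the LAST '>': '<xaabx><end>' (12 chars)
Lazy '<.*?>' starts at first '<' and stops at the FIRST '>': '<xaabx>' (7 chars)

7


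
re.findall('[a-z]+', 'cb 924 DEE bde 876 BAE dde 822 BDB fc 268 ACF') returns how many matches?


Pattern '[a-z]+' finds one or more lowercase letters.
Text: 'cb 924 DEE bde 876 BAE dde 822 BDB fc 268 ACF'
Scanning for matches:
  Match 1: 'cb'
  Match 2: 'bde'
  Match 3: 'dde'
  Match 4: 'fc'
Total matches: 4

4


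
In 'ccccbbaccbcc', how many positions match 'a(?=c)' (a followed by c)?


Lookahead 'a(?=c)' matches 'a' only when followed by 'c'.
String: 'ccccbbaccbcc'
Checking each position where char is 'a':
  pos 6: 'a' -> MATCH (next='c')
Matching positions: [6]
Count: 1

1


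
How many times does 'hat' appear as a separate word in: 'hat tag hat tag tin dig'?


Scanning each word for exact match 'hat':
  Word 1: 'hat' -> MATCH
  Word 2: 'tag' -> no
  Word 3: 'hat' -> MATCH
  Word 4: 'tag' -> no
  Word 5: 'tin' -> no
  Word 6: 'dig' -> no
Total matches: 2

2


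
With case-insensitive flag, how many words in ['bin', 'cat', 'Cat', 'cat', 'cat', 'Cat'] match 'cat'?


Case-insensitive matching: compare each word's lowercase form to 'cat'.
  'bin' -> lower='bin' -> no
  'cat' -> lower='cat' -> MATCH
  'Cat' -> lower='cat' -> MATCH
  'cat' -> lower='cat' -> MATCH
  'cat' -> lower='cat' -> MATCH
  'Cat' -> lower='cat' -> MATCH
Matches: ['cat', 'Cat', 'cat', 'cat', 'Cat']
Count: 5

5


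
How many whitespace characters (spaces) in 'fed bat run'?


\s matches whitespace characters (spaces, tabs, etc.).
Text: 'fed bat run'
This text has 3 words separated by spaces.
Number of spaces = number of words - 1 = 3 - 1 = 2

2


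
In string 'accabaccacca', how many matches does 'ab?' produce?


Pattern 'ab?' matches 'a' optionally followed by 'b'.
String: 'accabaccacca'
Scanning left to right for 'a' then checking next char:
  Match 1: 'a' (a not followed by b)
  Match 2: 'ab' (a followed by b)
  Match 3: 'a' (a not followed by b)
  Match 4: 'a' (a not followed by b)
  Match 5: 'a' (a not followed by b)
Total matches: 5

5


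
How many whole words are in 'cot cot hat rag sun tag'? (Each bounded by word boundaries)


Word boundaries (\b) mark the start/end of each word.
Text: 'cot cot hat rag sun tag'
Splitting by whitespace:
  Word 1: 'cot'
  Word 2: 'cot'
  Word 3: 'hat'
  Word 4: 'rag'
  Word 5: 'sun'
  Word 6: 'tag'
Total whole words: 6

6


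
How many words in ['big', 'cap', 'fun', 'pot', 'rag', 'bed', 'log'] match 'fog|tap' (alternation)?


Alternation 'fog|tap' matches either 'fog' or 'tap'.
Checking each word:
  'big' -> no
  'cap' -> no
  'fun' -> no
  'pot' -> no
  'rag' -> no
  'bed' -> no
  'log' -> no
Matches: []
Count: 0

0


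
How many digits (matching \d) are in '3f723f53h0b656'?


\d matches any digit 0-9.
Scanning '3f723f53h0b656':
  pos 0: '3' -> DIGIT
  pos 2: '7' -> DIGIT
  pos 3: '2' -> DIGIT
  pos 4: '3' -> DIGIT
  pos 6: '5' -> DIGIT
  pos 7: '3' -> DIGIT
  pos 9: '0' -> DIGIT
  pos 11: '6' -> DIGIT
  pos 12: '5' -> DIGIT
  pos 13: '6' -> DIGIT
Digits found: ['3', '7', '2', '3', '5', '3', '0', '6', '5', '6']
Total: 10

10


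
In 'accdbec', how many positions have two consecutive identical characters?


Looking for consecutive identical characters in 'accdbec':
  pos 0-1: 'a' vs 'c' -> different
  pos 1-2: 'c' vs 'c' -> MATCH ('cc')
  pos 2-3: 'c' vs 'd' -> different
  pos 3-4: 'd' vs 'b' -> different
  pos 4-5: 'b' vs 'e' -> different
  pos 5-6: 'e' vs 'c' -> different
Consecutive identical pairs: ['cc']
Count: 1

1


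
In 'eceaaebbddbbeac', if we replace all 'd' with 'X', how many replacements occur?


re.sub('d', 'X', text) replaces every occurrence of 'd' with 'X'.
Text: 'eceaaebbddbbeac'
Scanning for 'd':
  pos 8: 'd' -> replacement #1
  pos 9: 'd' -> replacement #2
Total replacements: 2

2


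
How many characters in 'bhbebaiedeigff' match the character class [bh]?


Character class [bh] matches any of: {b, h}
Scanning string 'bhbebaiedeigff' character by character:
  pos 0: 'b' -> MATCH
  pos 1: 'h' -> MATCH
  pos 2: 'b' -> MATCH
  pos 3: 'e' -> no
  pos 4: 'b' -> MATCH
  pos 5: 'a' -> no
  pos 6: 'i' -> no
  pos 7: 'e' -> no
  pos 8: 'd' -> no
  pos 9: 'e' -> no
  pos 10: 'i' -> no
  pos 11: 'g' -> no
  pos 12: 'f' -> no
  pos 13: 'f' -> no
Total matches: 4

4


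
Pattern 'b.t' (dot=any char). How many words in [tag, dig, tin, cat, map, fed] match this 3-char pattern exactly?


Pattern 'b.t' means: starts with 'b', any single char, ends with 't'.
Checking each word (must be exactly 3 chars):
  'tag' (len=3): no
  'dig' (len=3): no
  'tin' (len=3): no
  'cat' (len=3): no
  'map' (len=3): no
  'fed' (len=3): no
Matching words: []
Total: 0

0


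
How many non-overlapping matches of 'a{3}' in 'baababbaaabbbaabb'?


Pattern 'a{3}' matches exactly 3 consecutive a's (greedy, non-overlapping).
String: 'baababbaaabbbaabb'
Scanning for runs of a's:
  Run at pos 1: 'aa' (length 2) -> 0 match(es)
  Run at pos 4: 'a' (length 1) -> 0 match(es)
  Run at pos 7: 'aaa' (length 3) -> 1 match(es)
  Run at pos 13: 'aa' (length 2) -> 0 match(es)
Matches found: ['aaa']
Total: 1

1


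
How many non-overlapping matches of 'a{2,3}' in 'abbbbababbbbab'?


Pattern 'a{2,3}' matches between 2 and 3 consecutive a's (greedy).
String: 'abbbbababbbbab'
Finding runs of a's and applying greedy matching:
  Run at pos 0: 'a' (length 1)
  Run at pos 5: 'a' (length 1)
  Run at pos 7: 'a' (length 1)
  Run at pos 12: 'a' (length 1)
Matches: []
Count: 0

0


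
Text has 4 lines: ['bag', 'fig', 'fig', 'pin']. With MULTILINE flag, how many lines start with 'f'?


With MULTILINE flag, ^ matches the start of each line.
Lines: ['bag', 'fig', 'fig', 'pin']
Checking which lines start with 'f':
  Line 1: 'bag' -> no
  Line 2: 'fig' -> MATCH
  Line 3: 'fig' -> MATCH
  Line 4: 'pin' -> no
Matching lines: ['fig', 'fig']
Count: 2

2


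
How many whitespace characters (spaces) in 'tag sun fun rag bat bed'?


\s matches whitespace characters (spaces, tabs, etc.).
Text: 'tag sun fun rag bat bed'
This text has 6 words separated by spaces.
Number of spaces = number of words - 1 = 6 - 1 = 5

5


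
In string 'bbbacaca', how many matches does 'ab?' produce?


Pattern 'ab?' matches 'a' optionally followed by 'b'.
String: 'bbbacaca'
Scanning left to right for 'a' then checking next char:
  Match 1: 'a' (a not followed by b)
  Match 2: 'a' (a not followed by b)
  Match 3: 'a' (a not followed by b)
Total matches: 3

3


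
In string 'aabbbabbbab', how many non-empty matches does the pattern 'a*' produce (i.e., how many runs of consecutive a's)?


Pattern 'a*' matches zero or more a's. We want non-empty runs of consecutive a's.
String: 'aabbbabbbab'
Walking through the string to find runs of a's:
  Run 1: positions 0-1 -> 'aa'
  Run 2: positions 5-5 -> 'a'
  Run 3: positions 9-9 -> 'a'
Non-empty runs found: ['aa', 'a', 'a']
Count: 3

3


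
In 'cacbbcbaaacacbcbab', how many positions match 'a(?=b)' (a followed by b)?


Lookahead 'a(?=b)' matches 'a' only when followed by 'b'.
String: 'cacbbcbaaacacbcbab'
Checking each position where char is 'a':
  pos 1: 'a' -> no (next='c')
  pos 7: 'a' -> no (next='a')
  pos 8: 'a' -> no (next='a')
  pos 9: 'a' -> no (next='c')
  pos 11: 'a' -> no (next='c')
  pos 16: 'a' -> MATCH (next='b')
Matching positions: [16]
Count: 1

1


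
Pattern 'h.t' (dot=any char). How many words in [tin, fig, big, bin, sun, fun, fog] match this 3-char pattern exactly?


Pattern 'h.t' means: starts with 'h', any single char, ends with 't'.
Checking each word (must be exactly 3 chars):
  'tin' (len=3): no
  'fig' (len=3): no
  'big' (len=3): no
  'bin' (len=3): no
  'sun' (len=3): no
  'fun' (len=3): no
  'fog' (len=3): no
Matching words: []
Total: 0

0


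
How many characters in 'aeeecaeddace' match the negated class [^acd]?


Negated class [^acd] matches any char NOT in {a, c, d}
Scanning 'aeeecaeddace':
  pos 0: 'a' -> no (excluded)
  pos 1: 'e' -> MATCH
  pos 2: 'e' -> MATCH
  pos 3: 'e' -> MATCH
  pos 4: 'c' -> no (excluded)
  pos 5: 'a' -> no (excluded)
  pos 6: 'e' -> MATCH
  pos 7: 'd' -> no (excluded)
  pos 8: 'd' -> no (excluded)
  pos 9: 'a' -> no (excluded)
  pos 10: 'c' -> no (excluded)
  pos 11: 'e' -> MATCH
Total matches: 5

5


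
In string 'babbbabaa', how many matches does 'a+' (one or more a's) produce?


Pattern 'a+' matches one or more consecutive a's.
String: 'babbbabaa'
Scanning for runs of a:
  Match 1: 'a' (length 1)
  Match 2: 'a' (length 1)
  Match 3: 'aa' (length 2)
Total matches: 3

3


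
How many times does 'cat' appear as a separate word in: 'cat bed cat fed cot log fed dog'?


Scanning each word for exact match 'cat':
  Word 1: 'cat' -> MATCH
  Word 2: 'bed' -> no
  Word 3: 'cat' -> MATCH
  Word 4: 'fed' -> no
  Word 5: 'cot' -> no
  Word 6: 'log' -> no
  Word 7: 'fed' -> no
  Word 8: 'dog' -> no
Total matches: 2

2


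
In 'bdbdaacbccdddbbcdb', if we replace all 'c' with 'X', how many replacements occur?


re.sub('c', 'X', text) replaces every occurrence of 'c' with 'X'.
Text: 'bdbdaacbccdddbbcdb'
Scanning for 'c':
  pos 6: 'c' -> replacement #1
  pos 8: 'c' -> replacement #2
  pos 9: 'c' -> replacement #3
  pos 15: 'c' -> replacement #4
Total replacements: 4

4


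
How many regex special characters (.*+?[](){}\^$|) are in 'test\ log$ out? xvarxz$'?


Regex special characters are: . * + ? [ ] ( ) { } \ ^ $ |
Scanning 'test\ log$ out? xvarxz$':
  pos 4: '\' -> SPECIAL
  pos 9: '$' -> SPECIAL
  pos 14: '?' -> SPECIAL
  pos 22: '$' -> SPECIAL
Special chars found: ['\\', '$', '?', '$']
Total: 4

4


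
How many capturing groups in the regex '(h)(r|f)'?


To count capturing groups, count each '(' that starts a group.
Pattern: '(h)(r|f)'
Walking through the pattern:
  Position 0: '(' -> group #1
  Position 3: '(' -> group #2
Total capturing groups: 2

2


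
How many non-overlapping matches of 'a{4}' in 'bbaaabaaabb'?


Pattern 'a{4}' matches exactly 4 consecutive a's (greedy, non-overlapping).
String: 'bbaaabaaabb'
Scanning for runs of a's:
  Run at pos 2: 'aaa' (length 3) -> 0 match(es)
  Run at pos 6: 'aaa' (length 3) -> 0 match(es)
Matches found: []
Total: 0

0


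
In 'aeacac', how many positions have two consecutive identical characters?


Looking for consecutive identical characters in 'aeacac':
  pos 0-1: 'a' vs 'e' -> different
  pos 1-2: 'e' vs 'a' -> different
  pos 2-3: 'a' vs 'c' -> different
  pos 3-4: 'c' vs 'a' -> different
  pos 4-5: 'a' vs 'c' -> different
Consecutive identical pairs: []
Count: 0

0


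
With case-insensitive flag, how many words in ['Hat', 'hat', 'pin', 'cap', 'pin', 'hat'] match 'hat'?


Case-insensitive matching: compare each word's lowercase form to 'hat'.
  'Hat' -> lower='hat' -> MATCH
  'hat' -> lower='hat' -> MATCH
  'pin' -> lower='pin' -> no
  'cap' -> lower='cap' -> no
  'pin' -> lower='pin' -> no
  'hat' -> lower='hat' -> MATCH
Matches: ['Hat', 'hat', 'hat']
Count: 3

3


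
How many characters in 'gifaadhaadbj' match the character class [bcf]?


Character class [bcf] matches any of: {b, c, f}
Scanning string 'gifaadhaadbj' character by character:
  pos 0: 'g' -> no
  pos 1: 'i' -> no
  pos 2: 'f' -> MATCH
  pos 3: 'a' -> no
  pos 4: 'a' -> no
  pos 5: 'd' -> no
  pos 6: 'h' -> no
  pos 7: 'a' -> no
  pos 8: 'a' -> no
  pos 9: 'd' -> no
  pos 10: 'b' -> MATCH
  pos 11: 'j' -> no
Total matches: 2

2


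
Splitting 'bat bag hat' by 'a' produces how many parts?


Splitting by 'a' breaks the string at each occurrence of the separator.
Text: 'bat bag hat'
Parts after split:
  Part 1: 'b'
  Part 2: 't b'
  Part 3: 'g h'
  Part 4: 't'
Total parts: 4

4


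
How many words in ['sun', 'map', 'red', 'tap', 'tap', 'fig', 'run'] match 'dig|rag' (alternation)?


Alternation 'dig|rag' matches either 'dig' or 'rag'.
Checking each word:
  'sun' -> no
  'map' -> no
  'red' -> no
  'tap' -> no
  'tap' -> no
  'fig' -> no
  'run' -> no
Matches: []
Count: 0

0


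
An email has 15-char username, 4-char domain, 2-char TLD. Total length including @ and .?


An email address has format: username@domain.tld
Username length: 15
'@' character: 1
Domain length: 4
'.' character: 1
TLD length: 2
Total = 15 + 1 + 4 + 1 + 2 = 23

23


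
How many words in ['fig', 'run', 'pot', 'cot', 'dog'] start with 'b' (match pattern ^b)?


Pattern ^b anchors to start of word. Check which words begin with 'b':
  'fig' -> no
  'run' -> no
  'pot' -> no
  'cot' -> no
  'dog' -> no
Matching words: []
Count: 0

0


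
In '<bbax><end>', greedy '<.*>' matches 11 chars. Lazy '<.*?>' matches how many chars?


Greedy '<.*>' tries to match as MUCH as possible.
Lazy '<.*?>' tries to match as LITTLE as possible.

String: '<bbax><end>'
Greedy '<.*>' starts at first '<' and extends to the LAST '>': '<bbax><end>' (11 chars)
Lazy '<.*?>' starts at first '<' and stops at the FIRST '>': '<bbax>' (6 chars)

6


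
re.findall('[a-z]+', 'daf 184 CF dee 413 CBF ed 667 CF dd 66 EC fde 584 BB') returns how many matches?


Pattern '[a-z]+' finds one or more lowercase letters.
Text: 'daf 184 CF dee 413 CBF ed 667 CF dd 66 EC fde 584 BB'
Scanning for matches:
  Match 1: 'daf'
  Match 2: 'dee'
  Match 3: 'ed'
  Match 4: 'dd'
  Match 5: 'fde'
Total matches: 5

5


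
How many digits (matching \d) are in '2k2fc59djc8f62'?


\d matches any digit 0-9.
Scanning '2k2fc59djc8f62':
  pos 0: '2' -> DIGIT
  pos 2: '2' -> DIGIT
  pos 5: '5' -> DIGIT
  pos 6: '9' -> DIGIT
  pos 10: '8' -> DIGIT
  pos 12: '6' -> DIGIT
  pos 13: '2' -> DIGIT
Digits found: ['2', '2', '5', '9', '8', '6', '2']
Total: 7

7


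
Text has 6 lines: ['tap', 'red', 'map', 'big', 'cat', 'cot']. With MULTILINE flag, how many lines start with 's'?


With MULTILINE flag, ^ matches the start of each line.
Lines: ['tap', 'red', 'map', 'big', 'cat', 'cot']
Checking which lines start with 's':
  Line 1: 'tap' -> no
  Line 2: 'red' -> no
  Line 3: 'map' -> no
  Line 4: 'big' -> no
  Line 5: 'cat' -> no
  Line 6: 'cot' -> no
Matching lines: []
Count: 0

0


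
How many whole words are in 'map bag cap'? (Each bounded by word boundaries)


Word boundaries (\b) mark the start/end of each word.
Text: 'map bag cap'
Splitting by whitespace:
  Word 1: 'map'
  Word 2: 'bag'
  Word 3: 'cap'
Total whole words: 3

3


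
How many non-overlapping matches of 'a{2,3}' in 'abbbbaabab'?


Pattern 'a{2,3}' matches between 2 and 3 consecutive a's (greedy).
String: 'abbbbaabab'
Finding runs of a's and applying greedy matching:
  Run at pos 0: 'a' (length 1)
  Run at pos 5: 'aa' (length 2)
  Run at pos 8: 'a' (length 1)
Matches: ['aa']
Count: 1

1


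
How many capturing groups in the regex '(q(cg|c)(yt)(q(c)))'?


To count capturing groups, count each '(' that starts a group.
Pattern: '(q(cg|c)(yt)(q(c)))'
Walking through the pattern:
  Position 0: '(' -> group #1
  Position 2: '(' -> group #2
  Position 8: '(' -> group #3
  Position 12: '(' -> group #4
  Position 14: '(' -> group #5
Total capturing groups: 5

5


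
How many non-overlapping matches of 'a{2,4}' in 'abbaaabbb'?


Pattern 'a{2,4}' matches between 2 and 4 consecutive a's (greedy).
String: 'abbaaabbb'
Finding runs of a's and applying greedy matching:
  Run at pos 0: 'a' (length 1)
  Run at pos 3: 'aaa' (length 3)
Matches: ['aaa']
Count: 1

1


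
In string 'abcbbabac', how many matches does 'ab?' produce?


Pattern 'ab?' matches 'a' optionally followed by 'b'.
String: 'abcbbabac'
Scanning left to right for 'a' then checking next char:
  Match 1: 'ab' (a followed by b)
  Match 2: 'ab' (a followed by b)
  Match 3: 'a' (a not followed by b)
Total matches: 3

3


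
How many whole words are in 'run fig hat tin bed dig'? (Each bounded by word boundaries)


Word boundaries (\b) mark the start/end of each word.
Text: 'run fig hat tin bed dig'
Splitting by whitespace:
  Word 1: 'run'
  Word 2: 'fig'
  Word 3: 'hat'
  Word 4: 'tin'
  Word 5: 'bed'
  Word 6: 'dig'
Total whole words: 6

6


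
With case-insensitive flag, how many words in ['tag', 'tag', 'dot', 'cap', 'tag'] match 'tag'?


Case-insensitive matching: compare each word's lowercase form to 'tag'.
  'tag' -> lower='tag' -> MATCH
  'tag' -> lower='tag' -> MATCH
  'dot' -> lower='dot' -> no
  'cap' -> lower='cap' -> no
  'tag' -> lower='tag' -> MATCH
Matches: ['tag', 'tag', 'tag']
Count: 3

3
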